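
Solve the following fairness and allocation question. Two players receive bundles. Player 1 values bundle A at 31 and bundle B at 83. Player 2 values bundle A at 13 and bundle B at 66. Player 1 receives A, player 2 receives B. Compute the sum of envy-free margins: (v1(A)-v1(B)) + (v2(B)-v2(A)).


Step 1: Player 1's margin = v1(A) - v1(B) = 31 - 83 = -52
Step 2: Player 2's margin = v2(B) - v2(A) = 66 - 13 = 53
Step 3: Total margin = -52 + 53 = 1

1


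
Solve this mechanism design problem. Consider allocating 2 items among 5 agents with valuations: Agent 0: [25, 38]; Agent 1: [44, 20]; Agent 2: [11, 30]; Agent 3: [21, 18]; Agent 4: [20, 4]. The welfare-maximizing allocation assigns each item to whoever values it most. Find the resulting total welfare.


Step 1: For each item, find the maximum value among all agents.
Step 2: Item 0 -> Agent 1 (value 44)
Step 3: Item 1 -> Agent 0 (value 38)
Step 4: Total welfare = 44 + 38 = 82

82


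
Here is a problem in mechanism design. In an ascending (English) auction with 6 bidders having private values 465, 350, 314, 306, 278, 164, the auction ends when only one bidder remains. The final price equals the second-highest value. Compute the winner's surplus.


Step 1: Identify the highest value: 465
Step 2: Identify the second-highest value: 350
Step 3: The final price = second-highest value = 350
Step 4: Surplus = 465 - 350 = 115

115


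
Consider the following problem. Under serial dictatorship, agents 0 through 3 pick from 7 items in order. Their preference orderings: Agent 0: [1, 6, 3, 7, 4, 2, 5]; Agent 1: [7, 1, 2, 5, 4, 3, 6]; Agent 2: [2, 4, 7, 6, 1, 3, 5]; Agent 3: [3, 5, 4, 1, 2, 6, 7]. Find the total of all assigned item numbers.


Step 1: Agent 0 picks item 1
Step 2: Agent 1 picks item 7
Step 3: Agent 2 picks item 2
Step 4: Agent 3 picks item 3
Step 5: Sum = 1 + 7 + 2 + 3 = 13

13


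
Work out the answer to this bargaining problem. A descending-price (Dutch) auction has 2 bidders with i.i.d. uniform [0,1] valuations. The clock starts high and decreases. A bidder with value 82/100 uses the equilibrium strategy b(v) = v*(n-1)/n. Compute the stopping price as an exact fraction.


Step 1: Dutch auctions are strategically equivalent to first-price auctions
Step 2: The equilibrium bid is b(v) = v*(n-1)/n
Step 3: b = 41/50 * 1/2
Step 4: b = 41/100

41/100


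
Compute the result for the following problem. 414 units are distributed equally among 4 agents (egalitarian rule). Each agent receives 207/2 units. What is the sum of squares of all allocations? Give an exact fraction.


Step 1: Each agent's share = 414/4 = 207/2
Step 2: Square of each share = (207/2)^2 = 42849/4
Step 3: Sum of squares = 4 * 42849/4 = 42849

42849


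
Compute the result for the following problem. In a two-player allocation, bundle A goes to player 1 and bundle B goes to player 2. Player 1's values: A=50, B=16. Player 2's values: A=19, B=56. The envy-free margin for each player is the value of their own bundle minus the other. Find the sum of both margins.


Step 1: Player 1's margin = v1(A) - v1(B) = 50 - 16 = 34
Step 2: Player 2's margin = v2(B) - v2(A) = 56 - 19 = 37
Step 3: Total margin = 34 + 37 = 71

71


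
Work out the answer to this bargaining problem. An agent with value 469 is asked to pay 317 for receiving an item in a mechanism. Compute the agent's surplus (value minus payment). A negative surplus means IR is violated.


Step 1: Surplus = value - payment = 469 - 317 = 152
Step 2: IR is satisfied (surplus >= 0)

152


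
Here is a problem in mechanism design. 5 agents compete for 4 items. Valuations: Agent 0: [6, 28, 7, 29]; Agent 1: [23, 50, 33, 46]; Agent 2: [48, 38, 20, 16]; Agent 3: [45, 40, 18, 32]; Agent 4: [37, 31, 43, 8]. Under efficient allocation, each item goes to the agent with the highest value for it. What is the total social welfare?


Step 1: For each item, find the maximum value among all agents.
Step 2: Item 0 -> Agent 2 (value 48)
Step 3: Item 1 -> Agent 1 (value 50)
Step 4: Item 2 -> Agent 4 (value 43)
Step 5: Item 3 -> Agent 1 (value 46)
Step 6: Total welfare = 48 + 50 + 43 + 46 = 187

187


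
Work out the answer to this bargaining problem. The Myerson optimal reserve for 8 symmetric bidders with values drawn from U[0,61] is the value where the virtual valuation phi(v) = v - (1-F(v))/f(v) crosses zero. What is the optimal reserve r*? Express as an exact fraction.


Step 1: For U[0,61], F(v) = v/61 and f(v) = 1/61
Step 2: phi(v) = v - (1 - v/61)/(1/61) = v - (61 - v) = 2v - 61
Step 3: Set phi(r*) = 0: 2r* - 61 = 0
Step 4: r* = 61/2 (the number of bidders n = 8 does not enter)

61/2


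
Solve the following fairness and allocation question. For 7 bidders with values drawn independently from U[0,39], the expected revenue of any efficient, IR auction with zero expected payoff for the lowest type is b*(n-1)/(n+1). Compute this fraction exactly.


Step 1: By Revenue Equivalence, expected revenue = b*(n-1)/(n+1)
Step 2: Substituting n = 7, b = 39
Step 3: Revenue = 39*(7-1)/(7+1) = 39*6/8
Step 4: Revenue = 234/8 = 117/4

117/4


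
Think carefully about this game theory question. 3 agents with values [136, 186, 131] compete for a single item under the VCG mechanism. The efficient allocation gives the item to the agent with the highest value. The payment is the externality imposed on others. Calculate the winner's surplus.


Step 1: The winner is the agent with the highest value: agent 1 with value 186
Step 2: Values of other agents: [136, 131]
Step 3: VCG payment = max of others' values = 136
Step 4: Surplus = 186 - 136 = 50

50


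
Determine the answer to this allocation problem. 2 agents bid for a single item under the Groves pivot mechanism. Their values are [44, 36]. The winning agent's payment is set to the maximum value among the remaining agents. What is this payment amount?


Step 1: The efficient winner is agent 0 with value 44
Step 2: Other agents' values: [36]
Step 3: Pivot payment = max(others) = 36
Step 4: The winner pays 36

36


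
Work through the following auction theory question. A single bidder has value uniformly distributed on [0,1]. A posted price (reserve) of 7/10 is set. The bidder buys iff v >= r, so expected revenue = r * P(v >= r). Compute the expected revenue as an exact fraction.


Step 1: Posted price r = 7/10, value support [0,1]
Step 2: P(v >= r) = (1 - 7/10)/1 = 3/10
Step 3: Expected revenue = r * P(v >= r) = 7/10 * 3/10
Step 4: Revenue = 21/100

21/100


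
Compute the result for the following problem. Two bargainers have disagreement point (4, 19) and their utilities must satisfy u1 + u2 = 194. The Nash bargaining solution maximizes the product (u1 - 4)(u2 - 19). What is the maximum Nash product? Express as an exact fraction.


Step 1: The Nash solution splits surplus symmetrically above the disagreement point
Step 2: u1 = (total + d1 - d2)/2 = (194 + 4 - 19)/2 = 179/2
Step 3: u2 = (total - d1 + d2)/2 = (194 - 4 + 19)/2 = 209/2
Step 4: Nash product = (179/2 - 4) * (209/2 - 19)
Step 5: = 171/2 * 171/2 = 29241/4

29241/4


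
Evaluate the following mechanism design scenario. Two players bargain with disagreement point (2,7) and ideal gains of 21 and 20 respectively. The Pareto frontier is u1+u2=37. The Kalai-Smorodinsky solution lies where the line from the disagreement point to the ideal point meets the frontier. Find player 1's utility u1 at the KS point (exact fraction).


Step 1: At the KS point, (u1-d1)/r1 = (u2-d2)/r2 = t and u1+u2 = 37
Step 2: u1 = d1 + r1*t and u2 = d2 + r2*t, so (d1 + r1*t) + (d2 + r2*t) = 37
Step 3: t = (37 - 2 - 7)/(21 + 20) = 28/41
Step 4: u1 = d1 + r1*t = 2 + 21 * 28/41 = 670/41
Step 5: (Check: u2 = d2 + r2*t = 847/41; u1+u2 = 670/41 + 847/41 = 37, on the frontier.)

670/41


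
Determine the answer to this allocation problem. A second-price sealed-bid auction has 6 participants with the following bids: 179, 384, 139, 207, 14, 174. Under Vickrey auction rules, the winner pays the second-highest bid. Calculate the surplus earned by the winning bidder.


Step 1: Sort bids in descending order: 384, 207, 179, 174, 139, 14
Step 2: The winning bid is the highest: 384
Step 3: The payment equals the second-highest bid: 207
Step 4: Surplus = winner's bid - payment = 384 - 207 = 177

177


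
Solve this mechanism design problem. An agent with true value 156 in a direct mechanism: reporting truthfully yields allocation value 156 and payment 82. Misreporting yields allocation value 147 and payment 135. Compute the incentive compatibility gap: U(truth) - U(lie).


Step 1: U(truth) = value - payment = 156 - 82 = 74
Step 2: U(lie) = allocation - payment = 147 - 135 = 12
Step 3: IC gap = 74 - 12 = 62

62


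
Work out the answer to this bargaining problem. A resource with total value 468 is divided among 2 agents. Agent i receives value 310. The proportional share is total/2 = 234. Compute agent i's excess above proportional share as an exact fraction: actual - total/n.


Step 1: Proportional share = 468/2 = 234
Step 2: Agent's actual allocation = 310
Step 3: Excess = 310 - 234 = 76

76


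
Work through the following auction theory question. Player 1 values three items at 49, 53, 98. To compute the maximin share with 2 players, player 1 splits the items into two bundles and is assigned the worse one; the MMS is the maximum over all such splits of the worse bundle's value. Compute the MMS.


Step 1: Item values = 49, 53, 98
Step 2: Enumerate all 2-bundle partitions and take the smaller bundle:
  Partition 1: {49} vs {53,98} -> bundles 49, 151; min = 49
  Partition 2: {53} vs {49,98} -> bundles 53, 147; min = 53
  Partition 3: {98} vs {49,53} -> bundles 98, 102; min = 98
Step 3: MMS = max(49, 53, 98) = 98

98


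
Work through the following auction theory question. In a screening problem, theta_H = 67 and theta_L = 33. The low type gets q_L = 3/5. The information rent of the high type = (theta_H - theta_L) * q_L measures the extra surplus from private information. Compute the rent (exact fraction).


Step 1: theta_H - theta_L = 67 - 33 = 34
Step 2: Information rent = (theta_H - theta_L) * q_L
Step 3: = 34 * 3/5
Step 4: = 102/5

102/5


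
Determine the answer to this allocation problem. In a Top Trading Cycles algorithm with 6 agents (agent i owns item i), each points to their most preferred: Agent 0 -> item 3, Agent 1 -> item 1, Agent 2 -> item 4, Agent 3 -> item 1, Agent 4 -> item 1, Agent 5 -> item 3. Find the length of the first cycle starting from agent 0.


Step 1: Trace the pointer graph from agent 0: 0 -> 3 -> 1 -> 1
Step 2: A cycle is detected when we revisit agent 1
Step 3: The cycle is: 1 -> 1
Step 4: Cycle length = 1

1


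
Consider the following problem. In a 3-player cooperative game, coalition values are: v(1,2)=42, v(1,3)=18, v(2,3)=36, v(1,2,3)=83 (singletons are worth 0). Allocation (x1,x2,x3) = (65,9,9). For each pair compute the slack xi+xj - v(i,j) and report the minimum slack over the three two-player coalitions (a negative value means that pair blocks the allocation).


Step 1: Slack for coalition (1,2): x1+x2 - v12 = 74 - 42 = 32
Step 2: Slack for coalition (1,3): x1+x3 - v13 = 74 - 18 = 56
Step 3: Slack for coalition (2,3): x2+x3 - v23 = 18 - 36 = -18
Step 4: Minimum slack = min(32, 56, -18) = -18, attained by (2,3); coalition (2,3) can block (slack < 0), so the allocation is not in the core

-18


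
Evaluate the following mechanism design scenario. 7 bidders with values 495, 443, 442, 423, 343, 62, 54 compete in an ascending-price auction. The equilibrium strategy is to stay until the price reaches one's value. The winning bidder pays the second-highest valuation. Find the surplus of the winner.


Step 1: Identify the highest value: 495
Step 2: Identify the second-highest value: 443
Step 3: The final price = second-highest value = 443
Step 4: Surplus = 495 - 443 = 52

52


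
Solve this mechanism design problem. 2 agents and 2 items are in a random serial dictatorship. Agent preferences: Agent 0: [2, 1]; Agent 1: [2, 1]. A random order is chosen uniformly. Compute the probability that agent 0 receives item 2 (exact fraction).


Step 1: Agent 0 wants item 2
Step 2: There are 2 possible orderings of agents
Step 3: In 1 orderings, agent 0 gets item 2
Step 4: Probability = 1/2

1/2


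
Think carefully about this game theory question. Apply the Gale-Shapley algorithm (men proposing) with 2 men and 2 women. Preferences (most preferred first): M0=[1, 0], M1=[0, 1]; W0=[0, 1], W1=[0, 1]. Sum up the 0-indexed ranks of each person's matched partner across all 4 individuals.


Step 1: Run Gale-Shapley (men propose, women hold best offer):
  M0 proposes to W1; she accepts
  M1 proposes to W0; she accepts
Step 2: Final matching: W0-M1, W1-M0
Step 3: 0-indexed ranks (man's rank of his match, then woman's): 0 + 1 + 0 + 0
Step 4: Total rank sum = 1

1


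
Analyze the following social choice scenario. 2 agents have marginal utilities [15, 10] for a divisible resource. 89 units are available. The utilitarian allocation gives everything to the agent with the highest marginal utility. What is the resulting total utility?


Step 1: The marginal utilities are [15, 10]
Step 2: The highest marginal utility is 15
Step 3: All 89 units go to that agent
Step 4: Total utility = 15 * 89 = 1335

1335


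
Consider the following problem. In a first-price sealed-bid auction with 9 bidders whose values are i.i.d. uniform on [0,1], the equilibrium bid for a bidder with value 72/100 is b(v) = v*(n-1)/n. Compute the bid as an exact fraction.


Step 1: The symmetric BNE bidding function is b(v) = v * (n-1) / n
Step 2: Substitute v = 18/25 and n = 9
Step 3: b = 18/25 * 8/9
Step 4: b = 16/25

16/25


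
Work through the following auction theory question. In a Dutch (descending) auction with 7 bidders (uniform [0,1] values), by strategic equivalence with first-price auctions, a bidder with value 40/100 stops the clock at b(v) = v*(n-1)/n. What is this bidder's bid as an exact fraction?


Step 1: Dutch auctions are strategically equivalent to first-price auctions
Step 2: The equilibrium bid is b(v) = v*(n-1)/n
Step 3: b = 2/5 * 6/7
Step 4: b = 12/35

12/35


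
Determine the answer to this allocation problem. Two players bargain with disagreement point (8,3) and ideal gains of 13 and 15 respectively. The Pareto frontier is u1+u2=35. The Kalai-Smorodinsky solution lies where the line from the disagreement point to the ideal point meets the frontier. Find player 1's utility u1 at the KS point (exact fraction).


Step 1: At the KS point, (u1-d1)/r1 = (u2-d2)/r2 = t and u1+u2 = 35
Step 2: u1 = d1 + r1*t and u2 = d2 + r2*t, so (d1 + r1*t) + (d2 + r2*t) = 35
Step 3: t = (35 - 8 - 3)/(13 + 15) = 24/28 = 6/7
Step 4: u1 = d1 + r1*t = 8 + 13 * 6/7 = 134/7
Step 5: (Check: u2 = d2 + r2*t = 111/7; u1+u2 = 134/7 + 111/7 = 35, on the frontier.)

134/7


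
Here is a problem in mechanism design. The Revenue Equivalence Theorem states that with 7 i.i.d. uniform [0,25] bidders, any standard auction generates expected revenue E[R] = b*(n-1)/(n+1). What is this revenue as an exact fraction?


Step 1: By Revenue Equivalence, expected revenue = b*(n-1)/(n+1)
Step 2: Substituting n = 7, b = 25
Step 3: Revenue = 25*(7-1)/(7+1) = 25*6/8
Step 4: Revenue = 150/8 = 75/4

75/4


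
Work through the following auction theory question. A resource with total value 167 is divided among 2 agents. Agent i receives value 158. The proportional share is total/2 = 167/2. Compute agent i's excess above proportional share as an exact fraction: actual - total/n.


Step 1: Proportional share = 167/2
Step 2: Agent's actual allocation = 158
Step 3: Excess = 158 - 167/2 = 149/2

149/2


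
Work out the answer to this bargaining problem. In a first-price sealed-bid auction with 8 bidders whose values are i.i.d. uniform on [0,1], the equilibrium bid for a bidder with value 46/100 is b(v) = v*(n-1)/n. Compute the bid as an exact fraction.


Step 1: The symmetric BNE bidding function is b(v) = v * (n-1) / n
Step 2: Substitute v = 23/50 and n = 8
Step 3: b = 23/50 * 7/8
Step 4: b = 161/400

161/400


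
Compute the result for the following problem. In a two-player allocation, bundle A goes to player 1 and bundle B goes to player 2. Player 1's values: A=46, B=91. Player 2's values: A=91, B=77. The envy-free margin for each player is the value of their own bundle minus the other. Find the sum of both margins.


Step 1: Player 1's margin = v1(A) - v1(B) = 46 - 91 = -45
Step 2: Player 2's margin = v2(B) - v2(A) = 77 - 91 = -14
Step 3: Total margin = -45 + -14 = -59

-59


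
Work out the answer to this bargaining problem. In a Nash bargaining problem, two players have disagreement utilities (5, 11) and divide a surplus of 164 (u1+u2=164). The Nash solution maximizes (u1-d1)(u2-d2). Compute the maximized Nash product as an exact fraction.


Step 1: The Nash solution splits surplus symmetrically above the disagreement point
Step 2: u1 = (total + d1 - d2)/2 = (164 + 5 - 11)/2 = 79
Step 3: u2 = (total - d1 + d2)/2 = (164 - 5 + 11)/2 = 85
Step 4: Nash product = (79 - 5) * (85 - 11)
Step 5: = 74 * 74 = 5476

5476


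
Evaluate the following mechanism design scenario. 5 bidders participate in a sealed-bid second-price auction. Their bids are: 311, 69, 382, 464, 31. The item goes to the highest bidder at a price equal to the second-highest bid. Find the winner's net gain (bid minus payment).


Step 1: Sort bids in descending order: 464, 382, 311, 69, 31
Step 2: The winning bid is the highest: 464
Step 3: The payment equals the second-highest bid: 382
Step 4: Surplus = winner's bid - payment = 464 - 382 = 82

82


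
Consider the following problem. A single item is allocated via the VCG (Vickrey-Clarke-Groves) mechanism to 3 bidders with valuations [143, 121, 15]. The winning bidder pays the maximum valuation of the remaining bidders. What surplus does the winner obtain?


Step 1: The winner is the agent with the highest value: agent 0 with value 143
Step 2: Values of other agents: [121, 15]
Step 3: VCG payment = max of others' values = 121
Step 4: Surplus = 143 - 121 = 22

22


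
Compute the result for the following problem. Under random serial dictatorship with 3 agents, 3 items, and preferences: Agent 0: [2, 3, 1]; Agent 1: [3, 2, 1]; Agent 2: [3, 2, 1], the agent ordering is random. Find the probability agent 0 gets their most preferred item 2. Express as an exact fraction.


Step 1: Agent 0 wants item 2
Step 2: There are 6 possible orderings of agents
Step 3: In 4 orderings, agent 0 gets item 2
Step 4: Probability = 4/6 = 2/3

2/3


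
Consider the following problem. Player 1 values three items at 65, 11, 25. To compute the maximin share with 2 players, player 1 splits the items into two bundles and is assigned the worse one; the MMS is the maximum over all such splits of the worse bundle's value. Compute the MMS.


Step 1: Item values = 65, 11, 25
Step 2: Enumerate all 2-bundle partitions and take the smaller bundle:
  Partition 1: {65} vs {11,25} -> bundles 65, 36; min = 36
  Partition 2: {11} vs {65,25} -> bundles 11, 90; min = 11
  Partition 3: {25} vs {65,11} -> bundles 25, 76; min = 25
Step 3: MMS = max(36, 11, 25) = 36

36


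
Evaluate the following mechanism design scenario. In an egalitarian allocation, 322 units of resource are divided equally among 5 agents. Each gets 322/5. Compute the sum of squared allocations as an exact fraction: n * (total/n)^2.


Step 1: Each agent's share = 322/5
Step 2: Square of each share = (322/5)^2 = 103684/25
Step 3: Sum of squares = 5 * 103684/25 = 103684/5

103684/5


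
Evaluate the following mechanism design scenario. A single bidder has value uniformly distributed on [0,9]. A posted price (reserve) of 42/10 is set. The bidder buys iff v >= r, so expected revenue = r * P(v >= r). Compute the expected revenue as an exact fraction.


Step 1: Posted price r = 21/5, value support [0,9]
Step 2: P(v >= r) = (9 - 21/5)/9 = 8/15
Step 3: Expected revenue = r * P(v >= r) = 21/5 * 8/15
Step 4: Revenue = 56/25

56/25


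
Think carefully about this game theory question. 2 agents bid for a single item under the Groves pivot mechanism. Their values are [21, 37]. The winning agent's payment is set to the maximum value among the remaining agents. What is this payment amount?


Step 1: The efficient winner is agent 1 with value 37
Step 2: Other agents' values: [21]
Step 3: Pivot payment = max(others) = 21
Step 4: The winner pays 21

21


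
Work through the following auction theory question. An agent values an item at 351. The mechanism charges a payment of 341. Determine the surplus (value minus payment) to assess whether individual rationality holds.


Step 1: Surplus = value - payment = 351 - 341 = 10
Step 2: IR is satisfied (surplus >= 0)

10


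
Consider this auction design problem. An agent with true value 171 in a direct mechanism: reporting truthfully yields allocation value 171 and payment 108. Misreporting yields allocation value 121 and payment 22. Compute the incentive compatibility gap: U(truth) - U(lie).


Step 1: U(truth) = value - payment = 171 - 108 = 63
Step 2: U(lie) = allocation - payment = 121 - 22 = 99
Step 3: IC gap = 63 - 99 = -36

-36


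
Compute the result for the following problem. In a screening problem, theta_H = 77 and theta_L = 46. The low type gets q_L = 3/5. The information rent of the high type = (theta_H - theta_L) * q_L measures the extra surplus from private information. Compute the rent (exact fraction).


Step 1: theta_H - theta_L = 77 - 46 = 31
Step 2: Information rent = (theta_H - theta_L) * q_L
Step 3: = 31 * 3/5
Step 4: = 93/5

93/5


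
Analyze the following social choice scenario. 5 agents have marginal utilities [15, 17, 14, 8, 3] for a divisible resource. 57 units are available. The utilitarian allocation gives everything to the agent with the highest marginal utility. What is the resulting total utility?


Step 1: The marginal utilities are [15, 17, 14, 8, 3]
Step 2: The highest marginal utility is 17
Step 3: All 57 units go to that agent
Step 4: Total utility = 17 * 57 = 969

969


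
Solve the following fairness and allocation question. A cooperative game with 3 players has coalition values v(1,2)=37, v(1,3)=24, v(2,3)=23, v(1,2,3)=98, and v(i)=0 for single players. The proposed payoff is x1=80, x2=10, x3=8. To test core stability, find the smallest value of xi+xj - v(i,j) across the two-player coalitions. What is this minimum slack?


Step 1: Slack for coalition (1,2): x1+x2 - v12 = 90 - 37 = 53
Step 2: Slack for coalition (1,3): x1+x3 - v13 = 88 - 24 = 64
Step 3: Slack for coalition (2,3): x2+x3 - v23 = 18 - 23 = -5
Step 4: Minimum slack = min(53, 64, -5) = -5, attained by (2,3); coalition (2,3) can block (slack < 0), so the allocation is not in the core

-5


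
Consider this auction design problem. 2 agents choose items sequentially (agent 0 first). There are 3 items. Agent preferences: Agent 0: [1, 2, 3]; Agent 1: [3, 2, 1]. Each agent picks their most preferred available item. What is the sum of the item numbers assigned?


Step 1: Agent 0 picks item 1
Step 2: Agent 1 picks item 3
Step 3: Sum = 1 + 3 = 4

4


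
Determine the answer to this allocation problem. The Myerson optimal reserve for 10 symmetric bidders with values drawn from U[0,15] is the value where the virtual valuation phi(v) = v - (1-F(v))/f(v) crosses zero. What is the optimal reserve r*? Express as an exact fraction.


Step 1: For U[0,15], F(v) = v/15 and f(v) = 1/15
Step 2: phi(v) = v - (1 - v/15)/(1/15) = v - (15 - v) = 2v - 15
Step 3: Set phi(r*) = 0: 2r* - 15 = 0
Step 4: r* = 15/2 (the number of bidders n = 10 does not enter)

15/2


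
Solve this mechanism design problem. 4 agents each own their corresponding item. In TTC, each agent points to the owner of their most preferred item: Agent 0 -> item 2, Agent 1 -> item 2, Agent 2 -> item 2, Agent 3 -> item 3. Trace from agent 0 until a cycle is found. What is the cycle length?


Step 1: Trace the pointer graph from agent 0: 0 -> 2 -> 2
Step 2: A cycle is detected when we revisit agent 2
Step 3: The cycle is: 2 -> 2
Step 4: Cycle length = 1

1


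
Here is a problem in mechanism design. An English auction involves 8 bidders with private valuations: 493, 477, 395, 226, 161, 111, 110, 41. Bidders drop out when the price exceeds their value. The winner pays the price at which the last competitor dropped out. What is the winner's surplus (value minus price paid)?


Step 1: Identify the highest value: 493
Step 2: Identify the second-highest value: 477
Step 3: The final price = second-highest value = 477
Step 4: Surplus = 493 - 477 = 16

16


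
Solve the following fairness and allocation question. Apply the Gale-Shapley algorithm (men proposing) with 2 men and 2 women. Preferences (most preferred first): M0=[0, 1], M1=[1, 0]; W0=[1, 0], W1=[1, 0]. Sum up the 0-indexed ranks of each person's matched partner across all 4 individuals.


Step 1: Run Gale-Shapley (men propose, women hold best offer):
  M0 proposes to W0; she accepts
  M1 proposes to W1; she accepts
Step 2: Final matching: W0-M0, W1-M1
Step 3: 0-indexed ranks (man's rank of his match, then woman's): 0 + 1 + 0 + 0
Step 4: Total rank sum = 1

1


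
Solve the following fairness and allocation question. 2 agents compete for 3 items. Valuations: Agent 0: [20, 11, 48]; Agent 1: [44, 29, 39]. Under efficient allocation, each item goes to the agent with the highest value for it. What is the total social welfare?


Step 1: For each item, find the maximum value among all agents.
Step 2: Item 0 -> Agent 1 (value 44)
Step 3: Item 1 -> Agent 1 (value 29)
Step 4: Item 2 -> Agent 0 (value 48)
Step 5: Total welfare = 44 + 29 + 48 = 121

121


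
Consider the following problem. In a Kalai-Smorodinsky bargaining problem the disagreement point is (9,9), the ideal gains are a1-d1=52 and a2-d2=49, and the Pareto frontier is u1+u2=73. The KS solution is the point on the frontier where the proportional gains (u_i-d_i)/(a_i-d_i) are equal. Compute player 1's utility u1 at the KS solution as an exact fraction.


Step 1: At the KS point, (u1-d1)/r1 = (u2-d2)/r2 = t and u1+u2 = 73
Step 2: u1 = d1 + r1*t and u2 = d2 + r2*t, so (d1 + r1*t) + (d2 + r2*t) = 73
Step 3: t = (73 - 9 - 9)/(52 + 49) = 55/101
Step 4: u1 = d1 + r1*t = 9 + 52 * 55/101 = 3769/101
Step 5: (Check: u2 = d2 + r2*t = 3604/101; u1+u2 = 3769/101 + 3604/101 = 73, on the frontier.)

3769/101


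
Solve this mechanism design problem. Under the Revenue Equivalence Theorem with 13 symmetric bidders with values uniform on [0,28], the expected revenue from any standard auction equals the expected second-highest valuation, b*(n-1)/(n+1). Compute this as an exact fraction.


Step 1: By Revenue Equivalence, expected revenue = b*(n-1)/(n+1)
Step 2: Substituting n = 13, b = 28
Step 3: Revenue = 28*(13-1)/(13+1) = 28*12/14
Step 4: Revenue = 336/14 = 24

24


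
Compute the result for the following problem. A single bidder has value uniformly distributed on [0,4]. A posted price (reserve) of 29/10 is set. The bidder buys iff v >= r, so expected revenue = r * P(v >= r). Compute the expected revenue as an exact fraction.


Step 1: Posted price r = 29/10, value support [0,4]
Step 2: P(v >= r) = (4 - 29/10)/4 = 11/40
Step 3: Expected revenue = r * P(v >= r) = 29/10 * 11/40
Step 4: Revenue = 319/400

319/400


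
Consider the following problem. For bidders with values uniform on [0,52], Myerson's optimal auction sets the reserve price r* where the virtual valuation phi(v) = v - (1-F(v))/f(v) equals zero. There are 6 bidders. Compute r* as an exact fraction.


Step 1: For U[0,52], F(v) = v/52 and f(v) = 1/52
Step 2: phi(v) = v - (1 - v/52)/(1/52) = v - (52 - v) = 2v - 52
Step 3: Set phi(r*) = 0: 2r* - 52 = 0
Step 4: r* = 52/2 = 26 (the number of bidders n = 6 does not enter)

26


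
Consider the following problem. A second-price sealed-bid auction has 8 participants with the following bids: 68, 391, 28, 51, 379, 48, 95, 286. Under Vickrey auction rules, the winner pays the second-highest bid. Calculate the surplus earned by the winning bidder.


Step 1: Sort bids in descending order: 391, 379, 286, 95, 68, 51, 48, 28
Step 2: The winning bid is the highest: 391
Step 3: The payment equals the second-highest bid: 379
Step 4: Surplus = winner's bid - payment = 391 - 379 = 12

12


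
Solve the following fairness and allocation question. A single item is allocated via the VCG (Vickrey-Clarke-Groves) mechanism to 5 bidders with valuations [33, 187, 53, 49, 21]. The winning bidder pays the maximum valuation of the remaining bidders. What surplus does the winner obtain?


Step 1: The winner is the agent with the highest value: agent 1 with value 187
Step 2: Values of other agents: [33, 53, 49, 21]
Step 3: VCG payment = max of others' values = 53
Step 4: Surplus = 187 - 53 = 134

134


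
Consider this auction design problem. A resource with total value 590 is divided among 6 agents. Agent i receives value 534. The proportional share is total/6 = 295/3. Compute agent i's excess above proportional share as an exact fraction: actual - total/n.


Step 1: Proportional share = 590/6 = 295/3
Step 2: Agent's actual allocation = 534
Step 3: Excess = 534 - 295/3 = 1307/3

1307/3


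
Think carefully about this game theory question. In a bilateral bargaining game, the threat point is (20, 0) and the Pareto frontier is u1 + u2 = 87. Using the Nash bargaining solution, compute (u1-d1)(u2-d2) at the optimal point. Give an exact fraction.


Step 1: The Nash solution splits surplus symmetrically above the disagreement point
Step 2: u1 = (total + d1 - d2)/2 = (87 + 20 - 0)/2 = 107/2
Step 3: u2 = (total - d1 + d2)/2 = (87 - 20 + 0)/2 = 67/2
Step 4: Nash product = (107/2 - 20) * (67/2 - 0)
Step 5: = 67/2 * 67/2 = 4489/4

4489/4


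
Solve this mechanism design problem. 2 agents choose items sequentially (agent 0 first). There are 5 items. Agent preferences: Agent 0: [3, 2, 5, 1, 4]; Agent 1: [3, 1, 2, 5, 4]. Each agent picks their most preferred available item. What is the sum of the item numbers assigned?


Step 1: Agent 0 picks item 3
Step 2: Agent 1 picks item 1
Step 3: Sum = 3 + 1 = 4

4


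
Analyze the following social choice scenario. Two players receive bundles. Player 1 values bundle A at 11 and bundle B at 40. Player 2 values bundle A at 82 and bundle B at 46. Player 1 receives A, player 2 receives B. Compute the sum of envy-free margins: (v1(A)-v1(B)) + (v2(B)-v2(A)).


Step 1: Player 1's margin = v1(A) - v1(B) = 11 - 40 = -29
Step 2: Player 2's margin = v2(B) - v2(A) = 46 - 82 = -36
Step 3: Total margin = -29 + -36 = -65

-65


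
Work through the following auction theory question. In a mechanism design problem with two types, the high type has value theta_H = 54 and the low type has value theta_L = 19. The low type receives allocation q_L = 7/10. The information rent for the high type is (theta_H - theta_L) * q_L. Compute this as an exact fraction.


Step 1: theta_H - theta_L = 54 - 19 = 35
Step 2: Information rent = (theta_H - theta_L) * q_L
Step 3: = 35 * 7/10
Step 4: = 49/2

49/2


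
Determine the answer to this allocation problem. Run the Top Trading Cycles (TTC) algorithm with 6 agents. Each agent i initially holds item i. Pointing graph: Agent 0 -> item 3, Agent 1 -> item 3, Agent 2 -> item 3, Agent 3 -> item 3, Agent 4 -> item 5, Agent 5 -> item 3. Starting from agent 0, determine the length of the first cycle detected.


Step 1: Trace the pointer graph from agent 0: 0 -> 3 -> 3
Step 2: A cycle is detected when we revisit agent 3
Step 3: The cycle is: 3 -> 3
Step 4: Cycle length = 1

1


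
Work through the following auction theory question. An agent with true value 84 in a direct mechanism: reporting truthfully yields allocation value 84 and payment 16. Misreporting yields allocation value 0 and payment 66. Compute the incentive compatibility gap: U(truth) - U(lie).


Step 1: U(truth) = value - payment = 84 - 16 = 68
Step 2: U(lie) = allocation - payment = 0 - 66 = -66
Step 3: IC gap = 68 - (-66) = 134

134


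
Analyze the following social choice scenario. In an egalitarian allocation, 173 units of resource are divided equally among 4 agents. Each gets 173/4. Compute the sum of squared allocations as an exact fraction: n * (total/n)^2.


Step 1: Each agent's share = 173/4
Step 2: Square of each share = (173/4)^2 = 29929/16
Step 3: Sum of squares = 4 * 29929/16 = 29929/4

29929/4


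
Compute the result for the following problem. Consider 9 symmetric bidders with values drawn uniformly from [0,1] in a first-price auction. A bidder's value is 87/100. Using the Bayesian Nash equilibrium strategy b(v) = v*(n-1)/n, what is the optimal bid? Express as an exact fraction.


Step 1: The symmetric BNE bidding function is b(v) = v * (n-1) / n
Step 2: Substitute v = 87/100 and n = 9
Step 3: b = 87/100 * 8/9
Step 4: b = 58/75

58/75


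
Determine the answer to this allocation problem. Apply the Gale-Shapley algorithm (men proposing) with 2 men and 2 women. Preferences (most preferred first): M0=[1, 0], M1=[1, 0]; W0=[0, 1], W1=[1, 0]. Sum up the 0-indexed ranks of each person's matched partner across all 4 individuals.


Step 1: Run Gale-Shapley (men propose, women hold best offer):
  M0 proposes to W1; she accepts
  M1 proposes to W1; she switches from M0
  M0 proposes to W0; she accepts
Step 2: Final matching: W0-M0, W1-M1
Step 3: 0-indexed ranks (man's rank of his match, then woman's): 1 + 0 + 0 + 0
Step 4: Total rank sum = 1

1


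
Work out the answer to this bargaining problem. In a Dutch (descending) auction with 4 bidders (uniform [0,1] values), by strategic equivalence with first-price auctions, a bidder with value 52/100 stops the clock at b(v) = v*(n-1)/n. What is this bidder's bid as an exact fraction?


Step 1: Dutch auctions are strategically equivalent to first-price auctions
Step 2: The equilibrium bid is b(v) = v*(n-1)/n
Step 3: b = 13/25 * 3/4
Step 4: b = 39/100

39/100


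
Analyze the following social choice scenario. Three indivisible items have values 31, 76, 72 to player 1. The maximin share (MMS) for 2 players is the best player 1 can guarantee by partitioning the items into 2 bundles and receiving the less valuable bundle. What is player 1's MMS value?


Step 1: Item values = 31, 76, 72
Step 2: Enumerate all 2-bundle partitions and take the smaller bundle:
  Partition 1: {31} vs {76,72} -> bundles 31, 148; min = 31
  Partition 2: {76} vs {31,72} -> bundles 76, 103; min = 76
  Partition 3: {72} vs {31,76} -> bundles 72, 107; min = 72
Step 3: MMS = max(31, 76, 72) = 76

76


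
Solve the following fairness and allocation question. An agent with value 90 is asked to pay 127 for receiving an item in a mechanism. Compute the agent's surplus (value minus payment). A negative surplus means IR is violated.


Step 1: Surplus = value - payment = 90 - 127 = -37
Step 2: IR is violated (surplus < 0)

-37


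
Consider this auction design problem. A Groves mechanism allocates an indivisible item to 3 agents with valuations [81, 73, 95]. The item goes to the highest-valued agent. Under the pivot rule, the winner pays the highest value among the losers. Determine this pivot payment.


Step 1: The efficient winner is agent 2 with value 95
Step 2: Other agents' values: [81, 73]
Step 3: Pivot payment = max(others) = 81
Step 4: The winner pays 81

81


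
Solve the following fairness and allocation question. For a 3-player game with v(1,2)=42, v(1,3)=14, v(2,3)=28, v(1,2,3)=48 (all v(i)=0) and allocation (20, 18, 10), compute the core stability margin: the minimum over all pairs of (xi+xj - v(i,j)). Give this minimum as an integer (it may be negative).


Step 1: Slack for coalition (1,2): x1+x2 - v12 = 38 - 42 = -4
Step 2: Slack for coalition (1,3): x1+x3 - v13 = 30 - 14 = 16
Step 3: Slack for coalition (2,3): x2+x3 - v23 = 28 - 28 = 0
Step 4: Minimum slack = min(-4, 16, 0) = -4, attained by (1,2); coalition (1,2) can block (slack < 0), so the allocation is not in the core

-4


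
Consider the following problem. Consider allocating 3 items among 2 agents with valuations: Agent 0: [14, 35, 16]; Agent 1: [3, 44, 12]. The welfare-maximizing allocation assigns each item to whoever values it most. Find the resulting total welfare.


Step 1: For each item, find the maximum value among all agents.
Step 2: Item 0 -> Agent 0 (value 14)
Step 3: Item 1 -> Agent 1 (value 44)
Step 4: Item 2 -> Agent 0 (value 16)
Step 5: Total welfare = 14 + 44 + 16 = 74

74


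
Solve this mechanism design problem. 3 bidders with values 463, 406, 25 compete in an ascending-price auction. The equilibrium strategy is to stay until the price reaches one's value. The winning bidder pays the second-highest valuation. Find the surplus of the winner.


Step 1: Identify the highest value: 463
Step 2: Identify the second-highest value: 406
Step 3: The final price = second-highest value = 406
Step 4: Surplus = 463 - 406 = 57

57


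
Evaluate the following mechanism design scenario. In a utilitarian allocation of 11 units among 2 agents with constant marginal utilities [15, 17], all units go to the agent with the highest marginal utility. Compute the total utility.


Step 1: The marginal utilities are [15, 17]
Step 2: The highest marginal utility is 17
Step 3: All 11 units go to that agent
Step 4: Total utility = 17 * 11 = 187

187


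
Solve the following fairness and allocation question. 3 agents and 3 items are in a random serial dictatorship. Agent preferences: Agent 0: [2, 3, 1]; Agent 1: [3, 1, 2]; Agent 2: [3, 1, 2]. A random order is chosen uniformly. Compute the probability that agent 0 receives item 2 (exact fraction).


Step 1: Agent 0 wants item 2
Step 2: There are 6 possible orderings of agents
Step 3: In 6 orderings, agent 0 gets item 2
Step 4: Probability = 6/6 = 1

1


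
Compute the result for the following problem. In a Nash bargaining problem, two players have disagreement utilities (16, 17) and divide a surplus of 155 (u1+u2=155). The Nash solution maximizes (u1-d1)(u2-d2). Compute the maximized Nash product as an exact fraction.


Step 1: The Nash solution splits surplus symmetrically above the disagreement point
Step 2: u1 = (total + d1 - d2)/2 = (155 + 16 - 17)/2 = 77
Step 3: u2 = (total - d1 + d2)/2 = (155 - 16 + 17)/2 = 78
Step 4: Nash product = (77 - 16) * (78 - 17)
Step 5: = 61 * 61 = 3721

3721


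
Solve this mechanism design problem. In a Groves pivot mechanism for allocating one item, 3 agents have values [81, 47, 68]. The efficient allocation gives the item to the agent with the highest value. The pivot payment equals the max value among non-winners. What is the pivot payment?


Step 1: The efficient winner is agent 0 with value 81
Step 2: Other agents' values: [47, 68]
Step 3: Pivot payment = max(others) = 68
Step 4: The winner pays 68

68


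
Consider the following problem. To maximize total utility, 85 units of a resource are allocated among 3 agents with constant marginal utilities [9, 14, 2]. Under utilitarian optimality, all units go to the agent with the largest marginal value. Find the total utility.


Step 1: The marginal utilities are [9, 14, 2]
Step 2: The highest marginal utility is 14
Step 3: All 85 units go to that agent
Step 4: Total utility = 14 * 85 = 1190

1190


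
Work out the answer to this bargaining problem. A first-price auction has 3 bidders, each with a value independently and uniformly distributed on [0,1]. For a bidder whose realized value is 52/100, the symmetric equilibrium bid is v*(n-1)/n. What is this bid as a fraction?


Step 1: The symmetric BNE bidding function is b(v) = v * (n-1) / n
Step 2: Substitute v = 13/25 and n = 3
Step 3: b = 13/25 * 2/3
Step 4: b = 26/75

26/75


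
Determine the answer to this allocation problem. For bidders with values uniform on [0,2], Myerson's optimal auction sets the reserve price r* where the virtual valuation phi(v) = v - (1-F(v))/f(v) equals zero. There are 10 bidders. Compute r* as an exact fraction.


Step 1: For U[0,2], F(v) = v/2 and f(v) = 1/2
Step 2: phi(v) = v - (1 - v/2)/(1/2) = v - (2 - v) = 2v - 2
Step 3: Set phi(r*) = 0: 2r* - 2 = 0
Step 4: r* = 2/2 = 1 (the number of bidders n = 10 does not enter)

1
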